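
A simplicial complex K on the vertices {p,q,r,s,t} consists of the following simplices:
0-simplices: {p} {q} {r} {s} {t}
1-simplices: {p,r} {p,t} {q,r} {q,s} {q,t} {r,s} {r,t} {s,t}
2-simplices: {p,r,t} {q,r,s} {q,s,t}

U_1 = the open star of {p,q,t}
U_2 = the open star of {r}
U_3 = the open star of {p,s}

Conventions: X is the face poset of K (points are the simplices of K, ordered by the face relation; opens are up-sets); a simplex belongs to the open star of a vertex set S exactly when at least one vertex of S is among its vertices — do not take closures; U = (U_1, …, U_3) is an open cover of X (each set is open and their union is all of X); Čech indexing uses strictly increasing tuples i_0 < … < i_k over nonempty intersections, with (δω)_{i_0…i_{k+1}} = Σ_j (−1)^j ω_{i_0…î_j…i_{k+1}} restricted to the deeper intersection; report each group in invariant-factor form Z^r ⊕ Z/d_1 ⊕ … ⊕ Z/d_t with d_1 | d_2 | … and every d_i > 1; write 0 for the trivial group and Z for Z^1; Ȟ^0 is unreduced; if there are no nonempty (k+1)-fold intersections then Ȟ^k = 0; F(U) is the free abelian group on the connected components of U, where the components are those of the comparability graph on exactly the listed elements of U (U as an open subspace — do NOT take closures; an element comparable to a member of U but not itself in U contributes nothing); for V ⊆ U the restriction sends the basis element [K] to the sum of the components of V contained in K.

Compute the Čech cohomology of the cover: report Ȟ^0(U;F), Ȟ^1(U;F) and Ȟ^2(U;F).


Ȟ^0 = Z,  Ȟ^1 = Z,  Ȟ^2 = 0

intersection data:
  U1={{p},{q},{t},{p,r},{p,t},{q,r},{q,s},{q,t},{r,t},{s,t},{p,r,t},{q,r,s},{q,s,t}} U2={{r},{p,r},{q,r},{r,s},{r,t},{p,r,t},{q,r,s}} U3={{p},{s},{p,r},{p,t},{q,s},{r,s},{s,t},{p,r,t},{q,r,s},{q,s,t}}
  U12={{p,r},{q,r},{r,t},{p,r,t},{q,r,s}} U13={{p},{p,r},{p,t},{q,s},{s,t},{p,r,t},{q,r,s},{q,s,t}} U23={{p,r},{r,s},{p,r,t},{q,r,s}}
  U123={{p,r},{p,r,t},{q,r,s}}
components per intersection:
  U1: {{p},{q},{t},{p,r},{p,t},{q,r},{q,s},{q,t},{r,t},{s,t},{p,r,t},{q,r,s},{q,s,t}}
  U2: {{r},{p,r},{q,r},{r,s},{r,t},{p,r,t},{q,r,s}}
  U3: {{p},{p,r},{p,t},{p,r,t}} {{s},{q,s},{r,s},{s,t},{q,r,s},{q,s,t}}
  U12: {{p,r},{r,t},{p,r,t}} {{q,r},{q,r,s}}
  U13: {{p},{p,r},{p,t},{p,r,t}} {{q,s},{s,t},{q,r,s},{q,s,t}}
  U23: {{p,r},{p,r,t}} {{r,s},{q,r,s}}
  U123: {{p,r},{p,r,t}} {{q,r,s}}
C dims 4,6,2; δ0: rk 3, SNF 1^3; δ1: rk 2, SNF 1^2
Ȟ^0 = (4 − 3) − 0 = 1, so Ȟ^0 ≅ Z
Ȟ^1 = (6 − 2) − 3 = 1, so Ȟ^1 ≅ Z
Ȟ^2 = (2 − 0) − 2 = 0, so Ȟ^2 ≅ 0


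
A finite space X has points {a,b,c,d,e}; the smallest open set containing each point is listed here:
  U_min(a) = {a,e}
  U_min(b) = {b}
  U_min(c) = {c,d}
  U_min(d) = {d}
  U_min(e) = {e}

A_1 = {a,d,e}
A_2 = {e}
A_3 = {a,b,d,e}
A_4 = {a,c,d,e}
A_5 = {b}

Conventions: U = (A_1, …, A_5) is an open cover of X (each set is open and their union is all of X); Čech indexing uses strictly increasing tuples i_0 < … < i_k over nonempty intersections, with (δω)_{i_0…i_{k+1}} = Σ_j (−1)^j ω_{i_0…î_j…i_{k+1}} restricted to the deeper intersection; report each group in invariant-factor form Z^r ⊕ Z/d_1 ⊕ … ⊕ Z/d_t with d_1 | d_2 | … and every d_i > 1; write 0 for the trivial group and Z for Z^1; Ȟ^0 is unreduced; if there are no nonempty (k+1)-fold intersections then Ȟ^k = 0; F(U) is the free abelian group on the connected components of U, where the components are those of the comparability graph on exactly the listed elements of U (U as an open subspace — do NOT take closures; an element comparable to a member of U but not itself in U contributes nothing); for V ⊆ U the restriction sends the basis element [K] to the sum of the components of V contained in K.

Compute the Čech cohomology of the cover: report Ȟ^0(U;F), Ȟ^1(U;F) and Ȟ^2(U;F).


intersection data:
  A12={e} A13={a,d,e} A14={a,d,e} A23={e} A24={e} A34={a,d,e} A35={b}
  A123={e} A124={e} A134={a,d,e} A234={e}
  A1234={e}
components per intersection:
  A1: {a,e} {d}
  A2: {e}
  A3: {a,e} {b} {d}
  A4: {a,e} {c,d}
  A5: {b}
  A12: {e}
  A13: {a,e} {d}
  A14: {a,e} {d}
  A23: {e}
  A24: {e}
  A34: {a,e} {d}
  A35: {b}
  A123: {e}
  A124: {e}
  A134: {a,e} {d}
  A234: {e}
  A1234: {e}
C dims 9,10,5,1; δ0: rk 6, SNF 1^6; δ1: rk 4, SNF 1^4; δ2: rk 1, SNF 1^1
Ȟ^0 = (9 − 6) − 0 = 3, so Ȟ^0 ≅ Z^3
Ȟ^1 = (10 − 4) − 6 = 0, so Ȟ^1 ≅ 0
Ȟ^2 = (5 − 1) − 4 = 0, so Ȟ^2 ≅ 0

Ȟ^0 ≅ Z^3; Ȟ^1 ≅ 0; Ȟ^2 ≅ 0


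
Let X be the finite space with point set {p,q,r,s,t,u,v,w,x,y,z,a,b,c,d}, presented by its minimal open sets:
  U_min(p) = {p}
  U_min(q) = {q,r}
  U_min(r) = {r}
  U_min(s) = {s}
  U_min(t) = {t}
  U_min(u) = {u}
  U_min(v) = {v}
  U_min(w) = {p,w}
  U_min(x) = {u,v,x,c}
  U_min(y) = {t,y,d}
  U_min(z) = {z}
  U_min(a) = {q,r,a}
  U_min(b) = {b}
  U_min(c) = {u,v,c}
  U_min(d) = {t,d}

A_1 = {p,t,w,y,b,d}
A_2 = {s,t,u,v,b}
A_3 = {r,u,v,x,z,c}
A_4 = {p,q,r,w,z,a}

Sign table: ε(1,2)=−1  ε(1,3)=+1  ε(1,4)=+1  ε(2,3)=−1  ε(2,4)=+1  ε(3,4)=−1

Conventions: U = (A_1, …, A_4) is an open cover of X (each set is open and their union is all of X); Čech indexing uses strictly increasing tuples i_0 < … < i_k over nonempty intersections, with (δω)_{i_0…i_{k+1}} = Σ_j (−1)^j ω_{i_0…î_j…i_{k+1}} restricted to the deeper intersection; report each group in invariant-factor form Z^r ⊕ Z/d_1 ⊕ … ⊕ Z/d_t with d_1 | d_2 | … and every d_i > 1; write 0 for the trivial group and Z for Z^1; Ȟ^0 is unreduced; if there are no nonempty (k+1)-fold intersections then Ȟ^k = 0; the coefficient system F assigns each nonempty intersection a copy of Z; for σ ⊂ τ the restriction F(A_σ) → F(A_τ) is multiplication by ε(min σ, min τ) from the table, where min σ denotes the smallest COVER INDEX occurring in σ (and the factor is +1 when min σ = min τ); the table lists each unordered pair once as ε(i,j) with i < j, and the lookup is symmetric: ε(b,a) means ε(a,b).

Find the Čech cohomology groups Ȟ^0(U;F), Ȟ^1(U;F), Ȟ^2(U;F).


nerve simplices:
  A12={t,b} A14={p,w} A23={u,v} A34={r,z}
C dims 4,4; δ0: rk 4, SNF 1^3·2
degree 0: 4−4−0 = 0 → Ȟ^0 ≅ 0
degree 1: 4−0−4 = 0 plus torsion [2] → Ȟ^1 ≅ Z/2
degree 2: 0−0−0 = 0 → Ȟ^2 ≅ 0

Ȟ^0(U;F) ≅ 0; Ȟ^1(U;F) ≅ Z/2; Ȟ^2(U;F) ≅ 0


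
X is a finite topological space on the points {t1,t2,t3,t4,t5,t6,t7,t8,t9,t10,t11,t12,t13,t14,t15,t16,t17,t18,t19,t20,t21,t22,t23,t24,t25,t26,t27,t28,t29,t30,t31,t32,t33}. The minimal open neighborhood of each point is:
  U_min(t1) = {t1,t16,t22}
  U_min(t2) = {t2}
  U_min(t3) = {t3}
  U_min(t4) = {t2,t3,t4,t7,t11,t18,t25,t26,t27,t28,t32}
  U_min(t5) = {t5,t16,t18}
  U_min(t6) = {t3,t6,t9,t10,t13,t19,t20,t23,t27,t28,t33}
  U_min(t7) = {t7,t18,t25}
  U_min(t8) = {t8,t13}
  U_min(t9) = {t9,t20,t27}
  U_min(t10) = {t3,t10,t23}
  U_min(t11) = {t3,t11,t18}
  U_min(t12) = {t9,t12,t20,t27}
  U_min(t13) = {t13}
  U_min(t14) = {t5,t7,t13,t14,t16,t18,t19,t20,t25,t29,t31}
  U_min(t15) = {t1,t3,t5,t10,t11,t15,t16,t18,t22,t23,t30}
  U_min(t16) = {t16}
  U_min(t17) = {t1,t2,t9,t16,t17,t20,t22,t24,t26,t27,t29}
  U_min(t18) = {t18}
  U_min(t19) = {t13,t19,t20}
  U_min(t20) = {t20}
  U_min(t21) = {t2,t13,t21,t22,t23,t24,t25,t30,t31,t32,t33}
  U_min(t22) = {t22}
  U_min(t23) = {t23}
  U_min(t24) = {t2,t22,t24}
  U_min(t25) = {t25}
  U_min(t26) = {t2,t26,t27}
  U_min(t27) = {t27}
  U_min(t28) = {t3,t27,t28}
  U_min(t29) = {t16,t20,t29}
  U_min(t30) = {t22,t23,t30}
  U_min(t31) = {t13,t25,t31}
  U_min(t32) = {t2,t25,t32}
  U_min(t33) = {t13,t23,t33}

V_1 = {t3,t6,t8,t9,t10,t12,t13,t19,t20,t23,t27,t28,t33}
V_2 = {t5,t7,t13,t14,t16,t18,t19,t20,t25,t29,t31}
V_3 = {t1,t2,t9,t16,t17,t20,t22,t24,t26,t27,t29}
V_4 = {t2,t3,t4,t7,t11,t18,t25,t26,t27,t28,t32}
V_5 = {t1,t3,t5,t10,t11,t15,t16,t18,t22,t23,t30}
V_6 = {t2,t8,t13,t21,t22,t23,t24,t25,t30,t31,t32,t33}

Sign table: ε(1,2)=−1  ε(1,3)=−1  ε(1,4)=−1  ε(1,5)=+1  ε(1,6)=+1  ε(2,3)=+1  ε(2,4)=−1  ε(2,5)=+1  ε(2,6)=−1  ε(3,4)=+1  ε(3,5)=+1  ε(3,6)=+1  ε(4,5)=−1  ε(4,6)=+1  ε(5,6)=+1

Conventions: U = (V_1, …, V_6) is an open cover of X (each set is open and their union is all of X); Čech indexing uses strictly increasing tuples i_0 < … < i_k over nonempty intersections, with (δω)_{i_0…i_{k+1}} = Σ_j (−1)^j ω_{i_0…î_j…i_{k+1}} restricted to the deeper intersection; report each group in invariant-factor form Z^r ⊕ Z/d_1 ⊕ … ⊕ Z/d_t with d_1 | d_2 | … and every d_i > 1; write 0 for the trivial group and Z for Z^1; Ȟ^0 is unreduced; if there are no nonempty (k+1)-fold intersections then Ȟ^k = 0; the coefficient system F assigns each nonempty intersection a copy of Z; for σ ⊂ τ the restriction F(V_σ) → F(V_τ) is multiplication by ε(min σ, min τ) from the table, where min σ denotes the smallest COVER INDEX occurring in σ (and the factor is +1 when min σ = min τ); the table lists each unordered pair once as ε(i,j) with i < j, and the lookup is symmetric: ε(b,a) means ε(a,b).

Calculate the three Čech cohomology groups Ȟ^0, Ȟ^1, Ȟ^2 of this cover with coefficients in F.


Ȟ^0(U;F) ≅ 0,  Ȟ^1(U;F) ≅ Z/2,  Ȟ^2(U;F) ≅ Z

nerve simplices:
  V12={t13,t19,t20} V13={t9,t20,t27} V14={t3,t27,t28} V15={t3,t10,t23} V16={t8,t13,t23,t33} V23={t16,t20,t29} V24={t7,t18,t25} V25={t5,t16,t18} V26={t13,t25,t31} V34={t2,t26,t27} V35={t1,t16,t22} V36={t2,t22,t24} V45={t3,t11,t18} V46={t2,t25,t32} V56={t22,t23,t30}
  V123={t20} V126={t13} V134={t27} V145={t3} V156={t23} V235={t16} V245={t18} V246={t25} V346={t2} V356={t22}
C dims 6,15,10; δ0: rk 6, SNF 1^5·2; δ1: rk 9, SNF 1^9
degree 0: 6−6−0 = 0 → Ȟ^0 ≅ 0
degree 1: 15−9−6 = 0 plus torsion [2] → Ȟ^1 ≅ Z/2
degree 2: 10−0−9 = 1 → Ȟ^2 ≅ Z


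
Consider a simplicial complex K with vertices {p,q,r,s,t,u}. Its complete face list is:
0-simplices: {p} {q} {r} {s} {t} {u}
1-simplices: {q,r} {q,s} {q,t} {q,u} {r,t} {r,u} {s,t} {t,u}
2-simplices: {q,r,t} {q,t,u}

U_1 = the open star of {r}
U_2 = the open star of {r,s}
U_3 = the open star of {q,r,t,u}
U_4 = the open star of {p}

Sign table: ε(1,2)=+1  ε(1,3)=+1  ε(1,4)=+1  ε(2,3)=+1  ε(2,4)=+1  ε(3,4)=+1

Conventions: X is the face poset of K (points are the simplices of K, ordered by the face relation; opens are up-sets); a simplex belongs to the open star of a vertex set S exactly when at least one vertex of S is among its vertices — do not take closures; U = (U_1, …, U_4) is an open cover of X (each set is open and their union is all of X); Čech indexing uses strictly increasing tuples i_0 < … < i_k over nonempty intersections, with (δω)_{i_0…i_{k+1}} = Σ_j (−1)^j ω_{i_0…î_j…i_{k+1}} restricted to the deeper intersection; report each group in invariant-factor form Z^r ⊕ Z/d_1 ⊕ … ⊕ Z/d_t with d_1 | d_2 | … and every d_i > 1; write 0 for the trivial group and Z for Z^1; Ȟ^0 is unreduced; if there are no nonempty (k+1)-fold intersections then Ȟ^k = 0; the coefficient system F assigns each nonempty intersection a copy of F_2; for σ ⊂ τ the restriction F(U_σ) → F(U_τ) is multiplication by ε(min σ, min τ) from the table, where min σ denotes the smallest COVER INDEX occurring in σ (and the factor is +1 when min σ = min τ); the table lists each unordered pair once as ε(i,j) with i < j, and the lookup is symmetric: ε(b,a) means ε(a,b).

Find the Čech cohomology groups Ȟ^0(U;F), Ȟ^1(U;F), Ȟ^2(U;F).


Ȟ^0 = Z/2 ⊕ Z/2; Ȟ^1 = 0; Ȟ^2 = 0

nerve of the cover:
  U1={{r},{q,r},{r,t},{r,u},{q,r,t}} U2={{r},{s},{q,r},{q,s},{r,t},{r,u},{s,t},{q,r,t}} U3={{q},{r},{t},{u},{q,r},{q,s},{q,t},{q,u},{r,t},{r,u},{s,t},{t,u},{q,r,t},{q,t,u}} U4={{p}}
  U12={{r},{q,r},{r,t},{r,u},{q,r,t}} U13={{r},{q,r},{r,t},{r,u},{q,r,t}} U23={{r},{q,r},{q,s},{r,t},{r,u},{s,t},{q,r,t}}
  U123={{r},{q,r},{r,t},{r,u},{q,r,t}}
C dims 4,3,1; δ0: rk_F2 2; δ1: rk_F2 1
Ȟ^0 = (4 − 2) − 0 = 2, so Ȟ^0 ≅ Z/2 ⊕ Z/2
Ȟ^1 = (3 − 1) − 2 = 0, so Ȟ^1 ≅ 0
Ȟ^2 = (1 − 0) − 1 = 0, so Ȟ^2 ≅ 0


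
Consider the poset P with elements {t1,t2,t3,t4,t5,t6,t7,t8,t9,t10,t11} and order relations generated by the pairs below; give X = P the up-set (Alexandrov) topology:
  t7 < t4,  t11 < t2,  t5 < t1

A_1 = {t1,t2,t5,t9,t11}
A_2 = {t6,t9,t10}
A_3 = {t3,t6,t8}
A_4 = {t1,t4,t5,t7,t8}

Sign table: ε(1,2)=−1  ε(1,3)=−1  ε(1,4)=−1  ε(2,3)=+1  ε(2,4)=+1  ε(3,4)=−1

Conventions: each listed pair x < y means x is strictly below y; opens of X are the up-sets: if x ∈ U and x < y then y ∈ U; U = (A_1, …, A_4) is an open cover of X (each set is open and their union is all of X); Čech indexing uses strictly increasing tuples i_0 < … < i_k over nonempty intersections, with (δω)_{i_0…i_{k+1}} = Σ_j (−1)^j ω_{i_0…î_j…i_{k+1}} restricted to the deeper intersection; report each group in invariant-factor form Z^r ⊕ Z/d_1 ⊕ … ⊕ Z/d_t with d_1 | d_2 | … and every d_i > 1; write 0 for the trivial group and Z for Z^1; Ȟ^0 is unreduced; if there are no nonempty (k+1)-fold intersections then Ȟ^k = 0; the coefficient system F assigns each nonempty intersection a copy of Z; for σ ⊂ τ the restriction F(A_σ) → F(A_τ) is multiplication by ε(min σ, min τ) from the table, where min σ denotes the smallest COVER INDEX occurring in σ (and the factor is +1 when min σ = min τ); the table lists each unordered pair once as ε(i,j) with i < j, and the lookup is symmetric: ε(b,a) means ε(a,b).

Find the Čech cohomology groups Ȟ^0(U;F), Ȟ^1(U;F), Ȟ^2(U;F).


nerve of the cover:
  A12={t9} A14={t1,t5} A23={t6} A34={t8}
C dims 4,4; δ0: rk 4, SNF 1^3·2
Ȟ^0 = (4 − 4) − 0 = 0, so Ȟ^0 ≅ 0
Ȟ^1 = (4 − 0) − 4 = 0 plus torsion [2], so Ȟ^1 ≅ Z/2
Ȟ^2 = (0 − 0) − 0 = 0, so Ȟ^2 ≅ 0

Ȟ^0(U;F) ≅ 0,  Ȟ^1(U;F) ≅ Z/2,  Ȟ^2(U;F) ≅ 0


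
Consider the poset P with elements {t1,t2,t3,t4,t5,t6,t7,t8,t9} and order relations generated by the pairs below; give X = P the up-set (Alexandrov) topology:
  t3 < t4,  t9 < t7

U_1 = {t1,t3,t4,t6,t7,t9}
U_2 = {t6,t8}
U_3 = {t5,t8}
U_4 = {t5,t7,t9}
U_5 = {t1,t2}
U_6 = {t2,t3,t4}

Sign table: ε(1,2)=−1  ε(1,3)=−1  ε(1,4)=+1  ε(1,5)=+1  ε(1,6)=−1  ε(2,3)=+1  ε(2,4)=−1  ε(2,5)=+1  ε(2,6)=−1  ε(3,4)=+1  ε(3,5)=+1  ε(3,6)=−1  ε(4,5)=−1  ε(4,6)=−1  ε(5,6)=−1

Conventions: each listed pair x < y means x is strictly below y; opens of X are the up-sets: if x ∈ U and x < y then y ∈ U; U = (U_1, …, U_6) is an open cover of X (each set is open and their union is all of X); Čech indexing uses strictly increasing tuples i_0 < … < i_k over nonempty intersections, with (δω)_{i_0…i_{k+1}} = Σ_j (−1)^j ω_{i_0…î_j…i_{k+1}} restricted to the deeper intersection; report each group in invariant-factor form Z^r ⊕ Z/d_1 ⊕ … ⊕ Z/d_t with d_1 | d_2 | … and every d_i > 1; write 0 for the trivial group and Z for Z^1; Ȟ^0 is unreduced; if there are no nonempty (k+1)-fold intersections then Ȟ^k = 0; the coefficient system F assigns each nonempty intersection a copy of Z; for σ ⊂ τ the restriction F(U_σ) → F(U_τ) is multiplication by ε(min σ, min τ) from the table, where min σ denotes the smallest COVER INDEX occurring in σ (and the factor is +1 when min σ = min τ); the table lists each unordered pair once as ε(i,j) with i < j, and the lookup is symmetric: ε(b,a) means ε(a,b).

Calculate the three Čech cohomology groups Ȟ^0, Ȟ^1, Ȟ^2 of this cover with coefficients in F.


cover nerve:
  U12={t6} U14={t7,t9} U15={t1} U16={t3,t4} U23={t8} U34={t5} U56={t2}
C dims 6,7; δ0: rk 6, SNF 1^5·2
Ȟ^0: (6−6)−0=0 ⇒ 0
Ȟ^1: (7−0)−6=1 plus torsion [2] ⇒ Z ⊕ Z/2
Ȟ^2: (0−0)−0=0 ⇒ 0

Ȟ^0(U;F) ≅ 0,  Ȟ^1(U;F) ≅ Z ⊕ Z/2,  Ȟ^2(U;F) ≅ 0


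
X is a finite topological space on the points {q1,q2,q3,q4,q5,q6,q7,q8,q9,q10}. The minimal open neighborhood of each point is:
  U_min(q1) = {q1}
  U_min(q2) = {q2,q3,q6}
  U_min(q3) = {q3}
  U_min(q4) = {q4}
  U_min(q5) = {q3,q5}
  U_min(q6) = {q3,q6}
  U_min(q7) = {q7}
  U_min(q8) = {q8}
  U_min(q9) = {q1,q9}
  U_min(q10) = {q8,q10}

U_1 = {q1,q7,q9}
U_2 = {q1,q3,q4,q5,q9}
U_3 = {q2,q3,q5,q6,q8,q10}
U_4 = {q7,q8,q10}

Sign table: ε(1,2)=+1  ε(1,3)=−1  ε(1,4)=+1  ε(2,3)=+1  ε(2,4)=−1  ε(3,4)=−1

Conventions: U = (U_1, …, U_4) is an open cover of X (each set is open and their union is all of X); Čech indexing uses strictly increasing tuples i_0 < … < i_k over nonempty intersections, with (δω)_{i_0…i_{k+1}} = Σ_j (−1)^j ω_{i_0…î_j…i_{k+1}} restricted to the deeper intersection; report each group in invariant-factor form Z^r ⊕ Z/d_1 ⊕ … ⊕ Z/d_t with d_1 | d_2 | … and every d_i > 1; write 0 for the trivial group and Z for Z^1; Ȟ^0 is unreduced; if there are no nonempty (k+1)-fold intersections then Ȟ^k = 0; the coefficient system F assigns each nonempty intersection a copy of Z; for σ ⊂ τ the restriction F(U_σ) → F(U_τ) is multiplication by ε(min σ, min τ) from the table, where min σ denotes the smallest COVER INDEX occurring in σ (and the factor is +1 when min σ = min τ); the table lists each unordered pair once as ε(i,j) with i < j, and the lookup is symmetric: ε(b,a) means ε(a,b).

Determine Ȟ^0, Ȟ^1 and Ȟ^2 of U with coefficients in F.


cover nerve:
  U12={q1,q9} U14={q7} U23={q3,q5} U34={q8,q10}
C dims 4,4; δ0: rk 4, SNF 1^3·2
Ȟ^0: (4−4)−0=0 ⇒ 0
Ȟ^1: (4−0)−4=0 plus torsion [2] ⇒ Z/2
Ȟ^2: (0−0)−0=0 ⇒ 0

Ȟ^0 ≅ 0, Ȟ^1 ≅ Z/2, Ȟ^2 ≅ 0


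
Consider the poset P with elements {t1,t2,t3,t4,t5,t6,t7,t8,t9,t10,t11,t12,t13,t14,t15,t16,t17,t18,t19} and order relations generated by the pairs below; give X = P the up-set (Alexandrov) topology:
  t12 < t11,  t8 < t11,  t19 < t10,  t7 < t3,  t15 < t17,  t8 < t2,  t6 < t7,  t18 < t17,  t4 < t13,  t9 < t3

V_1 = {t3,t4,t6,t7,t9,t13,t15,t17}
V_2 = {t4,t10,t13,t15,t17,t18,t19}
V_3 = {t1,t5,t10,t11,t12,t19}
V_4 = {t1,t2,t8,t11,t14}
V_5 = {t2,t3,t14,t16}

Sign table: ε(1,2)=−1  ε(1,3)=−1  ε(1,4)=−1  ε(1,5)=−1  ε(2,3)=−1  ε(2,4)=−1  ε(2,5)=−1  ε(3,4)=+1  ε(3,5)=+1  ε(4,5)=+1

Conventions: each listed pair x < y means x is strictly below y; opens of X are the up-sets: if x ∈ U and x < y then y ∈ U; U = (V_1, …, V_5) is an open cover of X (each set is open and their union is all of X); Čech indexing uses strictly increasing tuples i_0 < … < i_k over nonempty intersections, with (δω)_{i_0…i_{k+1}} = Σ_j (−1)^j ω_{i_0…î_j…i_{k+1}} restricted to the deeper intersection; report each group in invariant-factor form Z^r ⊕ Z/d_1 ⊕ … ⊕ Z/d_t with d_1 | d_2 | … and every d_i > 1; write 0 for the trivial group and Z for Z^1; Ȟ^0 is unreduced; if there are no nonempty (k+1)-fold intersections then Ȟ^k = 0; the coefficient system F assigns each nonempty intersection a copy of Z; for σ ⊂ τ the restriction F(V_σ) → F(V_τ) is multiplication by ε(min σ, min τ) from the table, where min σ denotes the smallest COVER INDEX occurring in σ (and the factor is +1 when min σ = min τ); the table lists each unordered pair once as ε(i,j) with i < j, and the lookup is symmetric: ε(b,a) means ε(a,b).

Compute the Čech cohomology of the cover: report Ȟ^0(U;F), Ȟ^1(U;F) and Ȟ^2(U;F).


nerve simplices:
  V12={t4,t13,t15,t17} V15={t3} V23={t10,t19} V34={t1,t11} V45={t2,t14}
C dims 5,5; δ0: rk 5, SNF 1^4·2
degree 0: 5−5−0 = 0 → Ȟ^0 ≅ 0
degree 1: 5−0−5 = 0 plus torsion [2] → Ȟ^1 ≅ Z/2
degree 2: 0−0−0 = 0 → Ȟ^2 ≅ 0

Ȟ^0 = 0, Ȟ^1 = Z/2 and Ȟ^2 = 0


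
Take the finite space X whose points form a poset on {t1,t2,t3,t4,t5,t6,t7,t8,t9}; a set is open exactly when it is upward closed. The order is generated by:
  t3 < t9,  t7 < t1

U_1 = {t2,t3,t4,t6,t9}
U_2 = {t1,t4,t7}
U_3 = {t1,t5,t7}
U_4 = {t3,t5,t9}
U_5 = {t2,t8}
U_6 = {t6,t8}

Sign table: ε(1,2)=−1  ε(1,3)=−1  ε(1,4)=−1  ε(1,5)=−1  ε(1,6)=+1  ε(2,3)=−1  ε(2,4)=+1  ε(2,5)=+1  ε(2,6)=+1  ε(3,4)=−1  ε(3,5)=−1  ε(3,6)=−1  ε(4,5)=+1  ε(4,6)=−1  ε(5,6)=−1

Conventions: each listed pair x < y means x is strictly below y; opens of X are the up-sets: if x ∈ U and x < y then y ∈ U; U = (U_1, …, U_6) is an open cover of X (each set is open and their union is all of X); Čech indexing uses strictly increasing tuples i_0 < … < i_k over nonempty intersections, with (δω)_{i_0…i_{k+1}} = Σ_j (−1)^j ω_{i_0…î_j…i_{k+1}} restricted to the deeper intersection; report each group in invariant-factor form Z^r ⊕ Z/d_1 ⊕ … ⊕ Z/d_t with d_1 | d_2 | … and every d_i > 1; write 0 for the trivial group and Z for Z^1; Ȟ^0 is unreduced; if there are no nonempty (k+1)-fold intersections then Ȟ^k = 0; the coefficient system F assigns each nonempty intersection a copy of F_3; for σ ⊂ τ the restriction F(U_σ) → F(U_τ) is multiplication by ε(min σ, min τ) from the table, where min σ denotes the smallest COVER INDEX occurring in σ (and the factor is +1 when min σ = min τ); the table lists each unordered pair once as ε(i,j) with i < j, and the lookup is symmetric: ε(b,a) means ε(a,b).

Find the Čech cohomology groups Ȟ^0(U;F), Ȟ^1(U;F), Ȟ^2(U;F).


Ȟ^0 ≅ Z/3, Ȟ^1 ≅ Z/3 ⊕ Z/3 and Ȟ^2 ≅ 0

nerve simplices:
  U12={t4} U14={t3,t9} U15={t2} U16={t6} U23={t1,t7} U34={t5} U56={t8}
C dims 6,7; δ0: rk_F3 5
degree 0: 6−5−0 = 1 → Ȟ^0 ≅ Z/3
degree 1: 7−0−5 = 2 → Ȟ^1 ≅ Z/3 ⊕ Z/3
degree 2: 0−0−0 = 0 → Ȟ^2 ≅ 0


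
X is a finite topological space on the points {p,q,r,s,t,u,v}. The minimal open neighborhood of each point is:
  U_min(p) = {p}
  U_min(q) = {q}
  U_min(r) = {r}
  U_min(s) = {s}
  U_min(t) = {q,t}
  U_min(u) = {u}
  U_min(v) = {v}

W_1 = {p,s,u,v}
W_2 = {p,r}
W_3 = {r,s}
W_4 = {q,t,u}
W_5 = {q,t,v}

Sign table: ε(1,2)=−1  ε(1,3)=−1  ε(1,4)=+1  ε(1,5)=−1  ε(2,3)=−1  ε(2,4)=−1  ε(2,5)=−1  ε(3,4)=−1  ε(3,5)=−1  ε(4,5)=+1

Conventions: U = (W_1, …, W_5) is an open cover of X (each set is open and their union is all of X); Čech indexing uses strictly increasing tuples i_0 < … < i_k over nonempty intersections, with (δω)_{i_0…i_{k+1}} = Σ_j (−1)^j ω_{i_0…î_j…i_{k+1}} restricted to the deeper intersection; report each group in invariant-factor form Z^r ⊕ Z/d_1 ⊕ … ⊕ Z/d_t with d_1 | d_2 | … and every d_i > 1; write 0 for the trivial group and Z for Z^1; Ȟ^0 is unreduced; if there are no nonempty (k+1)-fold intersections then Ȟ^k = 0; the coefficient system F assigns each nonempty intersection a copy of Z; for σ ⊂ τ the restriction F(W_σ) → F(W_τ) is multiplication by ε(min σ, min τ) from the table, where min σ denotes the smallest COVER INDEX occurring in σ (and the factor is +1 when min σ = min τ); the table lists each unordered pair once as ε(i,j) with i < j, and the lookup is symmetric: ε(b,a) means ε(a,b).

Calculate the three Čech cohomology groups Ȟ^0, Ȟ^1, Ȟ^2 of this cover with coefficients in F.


Ȟ^0 ≅ 0, Ȟ^1 ≅ Z ⊕ Z/2 and Ȟ^2 ≅ 0

cover nerve:
  W12={p} W13={s} W14={u} W15={v} W23={r} W45={q,t}
C dims 5,6; δ0: rk 5, SNF 1^4·2
Ȟ^0: (5−5)−0=0 ⇒ 0
Ȟ^1: (6−0)−5=1 plus torsion [2] ⇒ Z ⊕ Z/2
Ȟ^2: (0−0)−0=0 ⇒ 0


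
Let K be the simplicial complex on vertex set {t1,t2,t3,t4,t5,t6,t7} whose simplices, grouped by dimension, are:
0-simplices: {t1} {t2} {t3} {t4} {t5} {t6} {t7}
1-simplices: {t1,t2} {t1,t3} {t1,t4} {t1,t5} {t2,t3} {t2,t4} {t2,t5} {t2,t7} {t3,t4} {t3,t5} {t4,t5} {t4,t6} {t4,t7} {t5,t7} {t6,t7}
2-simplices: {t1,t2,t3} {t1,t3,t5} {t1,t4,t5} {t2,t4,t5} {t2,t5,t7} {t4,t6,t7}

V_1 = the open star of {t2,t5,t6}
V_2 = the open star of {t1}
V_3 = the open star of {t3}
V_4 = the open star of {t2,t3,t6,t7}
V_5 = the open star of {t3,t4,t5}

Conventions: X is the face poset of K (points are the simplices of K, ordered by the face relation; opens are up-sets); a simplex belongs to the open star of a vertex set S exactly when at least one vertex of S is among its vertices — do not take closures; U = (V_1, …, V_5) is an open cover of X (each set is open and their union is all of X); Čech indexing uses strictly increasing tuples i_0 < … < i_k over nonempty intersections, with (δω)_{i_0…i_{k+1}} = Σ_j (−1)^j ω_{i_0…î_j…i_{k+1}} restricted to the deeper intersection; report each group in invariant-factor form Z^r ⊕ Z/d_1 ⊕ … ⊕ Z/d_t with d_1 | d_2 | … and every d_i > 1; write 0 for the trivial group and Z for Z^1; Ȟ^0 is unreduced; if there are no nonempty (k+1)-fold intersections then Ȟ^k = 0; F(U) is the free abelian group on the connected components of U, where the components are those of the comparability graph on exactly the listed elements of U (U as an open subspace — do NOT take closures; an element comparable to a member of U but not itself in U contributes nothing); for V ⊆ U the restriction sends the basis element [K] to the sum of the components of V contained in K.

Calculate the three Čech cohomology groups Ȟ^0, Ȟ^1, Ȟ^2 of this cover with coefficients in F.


Ȟ^0 = Z,  Ȟ^1 = Z^2,  Ȟ^2 = 0

cover nerve:
  V1={{t2},{t5},{t6},{t1,t2},{t1,t5},{t2,t3},{t2,t4},{t2,t5},{t2,t7},{t3,t5},{t4,t5},{t4,t6},{t5,t7},{t6,t7},{t1,t2,t3},{t1,t3,t5},{t1,t4,t5},{t2,t4,t5},{t2,t5,t7},{t4,t6,t7}} V2={{t1},{t1,t2},{t1,t3},{t1,t4},{t1,t5},{t1,t2,t3},{t1,t3,t5},{t1,t4,t5}} V3={{t3},{t1,t3},{t2,t3},{t3,t4},{t3,t5},{t1,t2,t3},{t1,t3,t5}} V4={{t2},{t3},{t6},{t7},{t1,t2},{t1,t3},{t2,t3},{t2,t4},{t2,t5},{t2,t7},{t3,t4},{t3,t5},{t4,t6},{t4,t7},{t5,t7},{t6,t7},{t1,t2,t3},{t1,t3,t5},{t2,t4,t5},{t2,t5,t7},{t4,t6,t7}} V5={{t3},{t4},{t5},{t1,t3},{t1,t4},{t1,t5},{t2,t3},{t2,t4},{t2,t5},{t3,t4},{t3,t5},{t4,t5},{t4,t6},{t4,t7},{t5,t7},{t1,t2,t3},{t1,t3,t5},{t1,t4,t5},{t2,t4,t5},{t2,t5,t7},{t4,t6,t7}}
  V12={{t1,t2},{t1,t5},{t1,t2,t3},{t1,t3,t5},{t1,t4,t5}} V13={{t2,t3},{t3,t5},{t1,t2,t3},{t1,t3,t5}} V14={{t2},{t6},{t1,t2},{t2,t3},{t2,t4},{t2,t5},{t2,t7},{t3,t5},{t4,t6},{t5,t7},{t6,t7},{t1,t2,t3},{t1,t3,t5},{t2,t4,t5},{t2,t5,t7},{t4,t6,t7}} V15={{t5},{t1,t5},{t2,t3},{t2,t4},{t2,t5},{t3,t5},{t4,t5},{t4,t6},{t5,t7},{t1,t2,t3},{t1,t3,t5},{t1,t4,t5},{t2,t4,t5},{t2,t5,t7},{t4,t6,t7}} V23={{t1,t3},{t1,t2,t3},{t1,t3,t5}} V24={{t1,t2},{t1,t3},{t1,t2,t3},{t1,t3,t5}} V25={{t1,t3},{t1,t4},{t1,t5},{t1,t2,t3},{t1,t3,t5},{t1,t4,t5}} V34={{t3},{t1,t3},{t2,t3},{t3,t4},{t3,t5},{t1,t2,t3},{t1,t3,t5}} V35={{t3},{t1,t3},{t2,t3},{t3,t4},{t3,t5},{t1,t2,t3},{t1,t3,t5}} V45={{t3},{t1,t3},{t2,t3},{t2,t4},{t2,t5},{t3,t4},{t3,t5},{t4,t6},{t4,t7},{t5,t7},{t1,t2,t3},{t1,t3,t5},{t2,t4,t5},{t2,t5,t7},{t4,t6,t7}}
  V123={{t1,t2,t3},{t1,t3,t5}} V124={{t1,t2},{t1,t2,t3},{t1,t3,t5}} V125={{t1,t5},{t1,t2,t3},{t1,t3,t5},{t1,t4,t5}} V134={{t2,t3},{t3,t5},{t1,t2,t3},{t1,t3,t5}} V135={{t2,t3},{t3,t5},{t1,t2,t3},{t1,t3,t5}} V145={{t2,t3},{t2,t4},{t2,t5},{t3,t5},{t4,t6},{t5,t7},{t1,t2,t3},{t1,t3,t5},{t2,t4,t5},{t2,t5,t7},{t4,t6,t7}} V234={{t1,t3},{t1,t2,t3},{t1,t3,t5}} V235={{t1,t3},{t1,t2,t3},{t1,t3,t5}} V245={{t1,t3},{t1,t2,t3},{t1,t3,t5}} V345={{t3},{t1,t3},{t2,t3},{t3,t4},{t3,t5},{t1,t2,t3},{t1,t3,t5}}
  V1234={{t1,t2,t3},{t1,t3,t5}} V1235={{t1,t2,t3},{t1,t3,t5}} V1245={{t1,t2,t3},{t1,t3,t5}} V1345={{t2,t3},{t3,t5},{t1,t2,t3},{t1,t3,t5}} V2345={{t1,t3},{t1,t2,t3},{t1,t3,t5}}
  V12345={{t1,t2,t3},{t1,t3,t5}}
components per intersection:
  V1: {{t2},{t5},{t1,t2},{t1,t5},{t2,t3},{t2,t4},{t2,t5},{t2,t7},{t3,t5},{t4,t5},{t5,t7},{t1,t2,t3},{t1,t3,t5},{t1,t4,t5},{t2,t4,t5},{t2,t5,t7}} {{t6},{t4,t6},{t6,t7},{t4,t6,t7}}
  V2: {{t1},{t1,t2},{t1,t3},{t1,t4},{t1,t5},{t1,t2,t3},{t1,t3,t5},{t1,t4,t5}}
  V3: {{t3},{t1,t3},{t2,t3},{t3,t4},{t3,t5},{t1,t2,t3},{t1,t3,t5}}
  V4: {{t2},{t3},{t6},{t7},{t1,t2},{t1,t3},{t2,t3},{t2,t4},{t2,t5},{t2,t7},{t3,t4},{t3,t5},{t4,t6},{t4,t7},{t5,t7},{t6,t7},{t1,t2,t3},{t1,t3,t5},{t2,t4,t5},{t2,t5,t7},{t4,t6,t7}}
  V5: {{t3},{t4},{t5},{t1,t3},{t1,t4},{t1,t5},{t2,t3},{t2,t4},{t2,t5},{t3,t4},{t3,t5},{t4,t5},{t4,t6},{t4,t7},{t5,t7},{t1,t2,t3},{t1,t3,t5},{t1,t4,t5},{t2,t4,t5},{t2,t5,t7},{t4,t6,t7}}
  V12: {{t1,t2},{t1,t2,t3}} {{t1,t5},{t1,t3,t5},{t1,t4,t5}}
  V13: {{t2,t3},{t1,t2,t3}} {{t3,t5},{t1,t3,t5}}
  V14: {{t2},{t1,t2},{t2,t3},{t2,t4},{t2,t5},{t2,t7},{t5,t7},{t1,t2,t3},{t2,t4,t5},{t2,t5,t7}} {{t6},{t4,t6},{t6,t7},{t4,t6,t7}} {{t3,t5},{t1,t3,t5}}
  V15: {{t5},{t1,t5},{t2,t4},{t2,t5},{t3,t5},{t4,t5},{t5,t7},{t1,t3,t5},{t1,t4,t5},{t2,t4,t5},{t2,t5,t7}} {{t2,t3},{t1,t2,t3}} {{t4,t6},{t4,t6,t7}}
  V23: {{t1,t3},{t1,t2,t3},{t1,t3,t5}}
  V24: {{t1,t2},{t1,t3},{t1,t2,t3},{t1,t3,t5}}
  V25: {{t1,t3},{t1,t4},{t1,t5},{t1,t2,t3},{t1,t3,t5},{t1,t4,t5}}
  V34: {{t3},{t1,t3},{t2,t3},{t3,t4},{t3,t5},{t1,t2,t3},{t1,t3,t5}}
  V35: {{t3},{t1,t3},{t2,t3},{t3,t4},{t3,t5},{t1,t2,t3},{t1,t3,t5}}
  V45: {{t3},{t1,t3},{t2,t3},{t3,t4},{t3,t5},{t1,t2,t3},{t1,t3,t5}} {{t2,t4},{t2,t5},{t5,t7},{t2,t4,t5},{t2,t5,t7}} {{t4,t6},{t4,t7},{t4,t6,t7}}
  V123: {{t1,t2,t3}} {{t1,t3,t5}}
  V124: {{t1,t2},{t1,t2,t3}} {{t1,t3,t5}}
  V125: {{t1,t5},{t1,t3,t5},{t1,t4,t5}} {{t1,t2,t3}}
  V134: {{t2,t3},{t1,t2,t3}} {{t3,t5},{t1,t3,t5}}
  V135: {{t2,t3},{t1,t2,t3}} {{t3,t5},{t1,t3,t5}}
  V145: {{t2,t3},{t1,t2,t3}} {{t2,t4},{t2,t5},{t5,t7},{t2,t4,t5},{t2,t5,t7}} {{t3,t5},{t1,t3,t5}} {{t4,t6},{t4,t6,t7}}
  V234: {{t1,t3},{t1,t2,t3},{t1,t3,t5}}
  V235: {{t1,t3},{t1,t2,t3},{t1,t3,t5}}
  V245: {{t1,t3},{t1,t2,t3},{t1,t3,t5}}
  V345: {{t3},{t1,t3},{t2,t3},{t3,t4},{t3,t5},{t1,t2,t3},{t1,t3,t5}}
  V1234: {{t1,t2,t3}} {{t1,t3,t5}}
  V1235: {{t1,t2,t3}} {{t1,t3,t5}}
  V1245: {{t1,t2,t3}} {{t1,t3,t5}}
  V1345: {{t2,t3},{t1,t2,t3}} {{t3,t5},{t1,t3,t5}}
  V2345: {{t1,t3},{t1,t2,t3},{t1,t3,t5}}
  V12345: {{t1,t2,t3}} {{t1,t3,t5}}
C dims 6,18,18,9; δ0: rk 5, SNF 1^5; δ1: rk 11, SNF 1^11; δ2: rk 7, SNF 1^7
Ȟ^0: (6−5)−0=1 ⇒ Z
Ȟ^1: (18−11)−5=2 ⇒ Z^2
Ȟ^2: (18−7)−11=0 ⇒ 0


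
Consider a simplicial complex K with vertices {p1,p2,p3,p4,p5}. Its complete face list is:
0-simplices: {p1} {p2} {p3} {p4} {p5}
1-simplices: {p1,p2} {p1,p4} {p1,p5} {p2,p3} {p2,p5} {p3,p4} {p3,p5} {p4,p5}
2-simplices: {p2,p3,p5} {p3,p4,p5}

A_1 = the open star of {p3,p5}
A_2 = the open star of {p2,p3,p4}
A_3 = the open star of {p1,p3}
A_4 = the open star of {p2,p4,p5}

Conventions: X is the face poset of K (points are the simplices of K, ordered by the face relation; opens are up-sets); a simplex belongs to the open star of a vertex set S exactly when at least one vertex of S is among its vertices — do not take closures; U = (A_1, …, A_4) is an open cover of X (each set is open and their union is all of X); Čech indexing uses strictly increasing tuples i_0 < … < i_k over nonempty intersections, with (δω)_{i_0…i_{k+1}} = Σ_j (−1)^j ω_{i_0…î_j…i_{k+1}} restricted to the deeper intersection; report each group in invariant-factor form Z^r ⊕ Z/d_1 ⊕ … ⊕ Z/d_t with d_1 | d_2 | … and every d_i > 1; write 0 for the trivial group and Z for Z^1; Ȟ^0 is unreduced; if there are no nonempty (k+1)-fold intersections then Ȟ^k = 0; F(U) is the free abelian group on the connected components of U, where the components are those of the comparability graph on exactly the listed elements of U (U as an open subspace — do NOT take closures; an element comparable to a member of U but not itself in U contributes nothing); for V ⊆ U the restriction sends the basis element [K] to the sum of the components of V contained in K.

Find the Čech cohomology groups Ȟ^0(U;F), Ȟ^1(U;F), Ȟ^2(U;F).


Ȟ^0 ≅ Z, Ȟ^1 ≅ Z^2 and Ȟ^2 ≅ 0

intersection data:
  A1={{p3},{p5},{p1,p5},{p2,p3},{p2,p5},{p3,p4},{p3,p5},{p4,p5},{p2,p3,p5},{p3,p4,p5}} A2={{p2},{p3},{p4},{p1,p2},{p1,p4},{p2,p3},{p2,p5},{p3,p4},{p3,p5},{p4,p5},{p2,p3,p5},{p3,p4,p5}} A3={{p1},{p3},{p1,p2},{p1,p4},{p1,p5},{p2,p3},{p3,p4},{p3,p5},{p2,p3,p5},{p3,p4,p5}} A4={{p2},{p4},{p5},{p1,p2},{p1,p4},{p1,p5},{p2,p3},{p2,p5},{p3,p4},{p3,p5},{p4,p5},{p2,p3,p5},{p3,p4,p5}}
  A12={{p3},{p2,p3},{p2,p5},{p3,p4},{p3,p5},{p4,p5},{p2,p3,p5},{p3,p4,p5}} A13={{p3},{p1,p5},{p2,p3},{p3,p4},{p3,p5},{p2,p3,p5},{p3,p4,p5}} A14={{p5},{p1,p5},{p2,p3},{p2,p5},{p3,p4},{p3,p5},{p4,p5},{p2,p3,p5},{p3,p4,p5}} A23={{p3},{p1,p2},{p1,p4},{p2,p3},{p3,p4},{p3,p5},{p2,p3,p5},{p3,p4,p5}} A24={{p2},{p4},{p1,p2},{p1,p4},{p2,p3},{p2,p5},{p3,p4},{p3,p5},{p4,p5},{p2,p3,p5},{p3,p4,p5}} A34={{p1,p2},{p1,p4},{p1,p5},{p2,p3},{p3,p4},{p3,p5},{p2,p3,p5},{p3,p4,p5}}
  A123={{p3},{p2,p3},{p3,p4},{p3,p5},{p2,p3,p5},{p3,p4,p5}} A124={{p2,p3},{p2,p5},{p3,p4},{p3,p5},{p4,p5},{p2,p3,p5},{p3,p4,p5}} A134={{p1,p5},{p2,p3},{p3,p4},{p3,p5},{p2,p3,p5},{p3,p4,p5}} A234={{p1,p2},{p1,p4},{p2,p3},{p3,p4},{p3,p5},{p2,p3,p5},{p3,p4,p5}}
  A1234={{p2,p3},{p3,p4},{p3,p5},{p2,p3,p5},{p3,p4,p5}}
components per intersection:
  A1: {{p3},{p5},{p1,p5},{p2,p3},{p2,p5},{p3,p4},{p3,p5},{p4,p5},{p2,p3,p5},{p3,p4,p5}}
  A2: {{p2},{p3},{p4},{p1,p2},{p1,p4},{p2,p3},{p2,p5},{p3,p4},{p3,p5},{p4,p5},{p2,p3,p5},{p3,p4,p5}}
  A3: {{p1},{p1,p2},{p1,p4},{p1,p5}} {{p3},{p2,p3},{p3,p4},{p3,p5},{p2,p3,p5},{p3,p4,p5}}
  A4: {{p2},{p4},{p5},{p1,p2},{p1,p4},{p1,p5},{p2,p3},{p2,p5},{p3,p4},{p3,p5},{p4,p5},{p2,p3,p5},{p3,p4,p5}}
  A12: {{p3},{p2,p3},{p2,p5},{p3,p4},{p3,p5},{p4,p5},{p2,p3,p5},{p3,p4,p5}}
  A13: {{p3},{p2,p3},{p3,p4},{p3,p5},{p2,p3,p5},{p3,p4,p5}} {{p1,p5}}
  A14: {{p5},{p1,p5},{p2,p3},{p2,p5},{p3,p4},{p3,p5},{p4,p5},{p2,p3,p5},{p3,p4,p5}}
  A23: {{p3},{p2,p3},{p3,p4},{p3,p5},{p2,p3,p5},{p3,p4,p5}} {{p1,p2}} {{p1,p4}}
  A24: {{p2},{p4},{p1,p2},{p1,p4},{p2,p3},{p2,p5},{p3,p4},{p3,p5},{p4,p5},{p2,p3,p5},{p3,p4,p5}}
  A34: {{p1,p2}} {{p1,p4}} {{p1,p5}} {{p2,p3},{p3,p4},{p3,p5},{p2,p3,p5},{p3,p4,p5}}
  A123: {{p3},{p2,p3},{p3,p4},{p3,p5},{p2,p3,p5},{p3,p4,p5}}
  A124: {{p2,p3},{p2,p5},{p3,p4},{p3,p5},{p4,p5},{p2,p3,p5},{p3,p4,p5}}
  A134: {{p1,p5}} {{p2,p3},{p3,p4},{p3,p5},{p2,p3,p5},{p3,p4,p5}}
  A234: {{p1,p2}} {{p1,p4}} {{p2,p3},{p3,p4},{p3,p5},{p2,p3,p5},{p3,p4,p5}}
  A1234: {{p2,p3},{p3,p4},{p3,p5},{p2,p3,p5},{p3,p4,p5}}
C dims 5,12,7,1; δ0: rk 4, SNF 1^4; δ1: rk 6, SNF 1^6; δ2: rk 1, SNF 1^1
Ȟ^0 = (5 − 4) − 0 = 1, so Ȟ^0 ≅ Z
Ȟ^1 = (12 − 6) − 4 = 2, so Ȟ^1 ≅ Z^2
Ȟ^2 = (7 − 1) − 6 = 0, so Ȟ^2 ≅ 0


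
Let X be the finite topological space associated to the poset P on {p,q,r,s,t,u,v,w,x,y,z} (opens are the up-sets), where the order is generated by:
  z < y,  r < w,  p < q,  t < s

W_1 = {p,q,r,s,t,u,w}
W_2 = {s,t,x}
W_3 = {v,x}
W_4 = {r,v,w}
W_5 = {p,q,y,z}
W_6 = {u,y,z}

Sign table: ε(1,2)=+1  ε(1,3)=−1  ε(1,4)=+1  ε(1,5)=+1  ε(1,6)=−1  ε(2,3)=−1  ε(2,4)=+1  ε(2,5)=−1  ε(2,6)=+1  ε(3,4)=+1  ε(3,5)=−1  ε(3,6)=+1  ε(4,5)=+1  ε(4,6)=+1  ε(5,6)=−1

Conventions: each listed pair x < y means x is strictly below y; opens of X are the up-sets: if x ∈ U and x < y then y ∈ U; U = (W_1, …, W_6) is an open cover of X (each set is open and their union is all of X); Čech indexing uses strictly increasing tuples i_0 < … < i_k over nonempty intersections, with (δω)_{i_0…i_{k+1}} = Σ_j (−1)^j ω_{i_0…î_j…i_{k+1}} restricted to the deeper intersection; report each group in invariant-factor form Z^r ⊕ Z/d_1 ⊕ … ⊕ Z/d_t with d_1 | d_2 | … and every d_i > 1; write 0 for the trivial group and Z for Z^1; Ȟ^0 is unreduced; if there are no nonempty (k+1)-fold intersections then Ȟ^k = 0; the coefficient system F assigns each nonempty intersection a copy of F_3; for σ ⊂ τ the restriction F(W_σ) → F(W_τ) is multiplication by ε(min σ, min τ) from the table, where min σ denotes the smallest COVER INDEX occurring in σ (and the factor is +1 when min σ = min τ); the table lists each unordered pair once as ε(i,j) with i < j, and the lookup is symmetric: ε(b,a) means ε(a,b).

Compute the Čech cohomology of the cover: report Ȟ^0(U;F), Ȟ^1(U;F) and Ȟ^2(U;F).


nonempty intersections:
  W12={s,t} W14={r,w} W15={p,q} W16={u} W23={x} W34={v} W56={y,z}
C dims 6,7; δ0: rk_F3 6
Ȟ^0: (6−6)−0=0 ⇒ 0
Ȟ^1: (7−0)−6=1 ⇒ Z/3
Ȟ^2: (0−0)−0=0 ⇒ 0

Ȟ^0 ≅ 0,  Ȟ^1 ≅ Z/3,  Ȟ^2 ≅ 0


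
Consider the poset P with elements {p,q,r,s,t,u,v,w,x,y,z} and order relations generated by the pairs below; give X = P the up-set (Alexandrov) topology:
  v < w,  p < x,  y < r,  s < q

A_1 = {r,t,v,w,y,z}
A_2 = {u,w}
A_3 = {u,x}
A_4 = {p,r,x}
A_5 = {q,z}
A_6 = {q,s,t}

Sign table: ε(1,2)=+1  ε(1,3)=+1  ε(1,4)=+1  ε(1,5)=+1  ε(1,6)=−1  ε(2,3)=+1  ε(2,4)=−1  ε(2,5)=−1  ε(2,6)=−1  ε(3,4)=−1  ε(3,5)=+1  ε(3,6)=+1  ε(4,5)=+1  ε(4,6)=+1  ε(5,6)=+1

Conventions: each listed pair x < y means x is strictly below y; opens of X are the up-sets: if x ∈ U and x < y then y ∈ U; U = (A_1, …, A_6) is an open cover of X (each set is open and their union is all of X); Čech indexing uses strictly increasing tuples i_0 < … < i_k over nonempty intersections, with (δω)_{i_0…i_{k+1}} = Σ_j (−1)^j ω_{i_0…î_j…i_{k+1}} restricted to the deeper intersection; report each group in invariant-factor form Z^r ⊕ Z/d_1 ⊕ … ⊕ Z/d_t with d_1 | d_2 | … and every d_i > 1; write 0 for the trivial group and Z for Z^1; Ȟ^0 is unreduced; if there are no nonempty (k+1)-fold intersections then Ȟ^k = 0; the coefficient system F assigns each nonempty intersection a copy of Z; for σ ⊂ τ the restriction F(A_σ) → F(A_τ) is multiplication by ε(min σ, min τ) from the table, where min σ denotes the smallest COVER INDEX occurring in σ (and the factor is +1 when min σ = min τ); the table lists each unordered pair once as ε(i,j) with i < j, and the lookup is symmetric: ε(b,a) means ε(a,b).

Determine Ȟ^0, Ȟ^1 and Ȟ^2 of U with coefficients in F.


Ȟ^0(U;F) ≅ 0; Ȟ^1(U;F) ≅ Z ⊕ Z/2; Ȟ^2(U;F) ≅ 0

intersection data:
  A12={w} A14={r} A15={z} A16={t} A23={u} A34={x} A56={q}
C dims 6,7; δ0: rk 6, SNF 1^5·2
Ȟ^0 = (6 − 6) − 0 = 0, so Ȟ^0 ≅ 0
Ȟ^1 = (7 − 0) − 6 = 1 plus torsion [2], so Ȟ^1 ≅ Z ⊕ Z/2
Ȟ^2 = (0 − 0) − 0 = 0, so Ȟ^2 ≅ 0


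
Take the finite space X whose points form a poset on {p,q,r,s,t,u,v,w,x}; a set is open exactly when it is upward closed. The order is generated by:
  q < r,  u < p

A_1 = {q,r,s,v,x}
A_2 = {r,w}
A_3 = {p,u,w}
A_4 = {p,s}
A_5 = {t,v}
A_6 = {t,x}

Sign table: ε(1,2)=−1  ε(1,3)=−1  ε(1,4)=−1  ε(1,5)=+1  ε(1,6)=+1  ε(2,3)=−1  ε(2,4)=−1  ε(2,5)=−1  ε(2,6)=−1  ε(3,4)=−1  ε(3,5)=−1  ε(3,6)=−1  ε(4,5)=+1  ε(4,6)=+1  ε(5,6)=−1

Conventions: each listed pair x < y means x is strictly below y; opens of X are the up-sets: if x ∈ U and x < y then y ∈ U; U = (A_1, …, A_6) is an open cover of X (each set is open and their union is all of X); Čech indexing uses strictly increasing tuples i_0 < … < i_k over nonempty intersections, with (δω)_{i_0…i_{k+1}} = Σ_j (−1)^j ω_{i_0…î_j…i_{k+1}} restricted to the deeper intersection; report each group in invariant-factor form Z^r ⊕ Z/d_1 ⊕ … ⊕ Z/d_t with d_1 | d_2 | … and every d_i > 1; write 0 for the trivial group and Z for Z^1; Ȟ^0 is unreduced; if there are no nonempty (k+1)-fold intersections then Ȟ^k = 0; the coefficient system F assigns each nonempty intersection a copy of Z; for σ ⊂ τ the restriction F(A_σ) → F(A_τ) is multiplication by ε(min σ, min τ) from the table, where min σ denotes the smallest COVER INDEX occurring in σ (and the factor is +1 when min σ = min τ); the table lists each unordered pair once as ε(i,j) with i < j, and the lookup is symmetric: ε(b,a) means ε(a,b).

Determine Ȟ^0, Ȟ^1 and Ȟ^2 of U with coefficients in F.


Ȟ^0 = 0,  Ȟ^1 = Z ⊕ Z/2,  Ȟ^2 = 0

cover nerve:
  A12={r} A14={s} A15={v} A16={x} A23={w} A34={p} A56={t}
C dims 6,7; δ0: rk 6, SNF 1^5·2
Ȟ^0: (6−6)−0=0 ⇒ 0
Ȟ^1: (7−0)−6=1 plus torsion [2] ⇒ Z ⊕ Z/2
Ȟ^2: (0−0)−0=0 ⇒ 0


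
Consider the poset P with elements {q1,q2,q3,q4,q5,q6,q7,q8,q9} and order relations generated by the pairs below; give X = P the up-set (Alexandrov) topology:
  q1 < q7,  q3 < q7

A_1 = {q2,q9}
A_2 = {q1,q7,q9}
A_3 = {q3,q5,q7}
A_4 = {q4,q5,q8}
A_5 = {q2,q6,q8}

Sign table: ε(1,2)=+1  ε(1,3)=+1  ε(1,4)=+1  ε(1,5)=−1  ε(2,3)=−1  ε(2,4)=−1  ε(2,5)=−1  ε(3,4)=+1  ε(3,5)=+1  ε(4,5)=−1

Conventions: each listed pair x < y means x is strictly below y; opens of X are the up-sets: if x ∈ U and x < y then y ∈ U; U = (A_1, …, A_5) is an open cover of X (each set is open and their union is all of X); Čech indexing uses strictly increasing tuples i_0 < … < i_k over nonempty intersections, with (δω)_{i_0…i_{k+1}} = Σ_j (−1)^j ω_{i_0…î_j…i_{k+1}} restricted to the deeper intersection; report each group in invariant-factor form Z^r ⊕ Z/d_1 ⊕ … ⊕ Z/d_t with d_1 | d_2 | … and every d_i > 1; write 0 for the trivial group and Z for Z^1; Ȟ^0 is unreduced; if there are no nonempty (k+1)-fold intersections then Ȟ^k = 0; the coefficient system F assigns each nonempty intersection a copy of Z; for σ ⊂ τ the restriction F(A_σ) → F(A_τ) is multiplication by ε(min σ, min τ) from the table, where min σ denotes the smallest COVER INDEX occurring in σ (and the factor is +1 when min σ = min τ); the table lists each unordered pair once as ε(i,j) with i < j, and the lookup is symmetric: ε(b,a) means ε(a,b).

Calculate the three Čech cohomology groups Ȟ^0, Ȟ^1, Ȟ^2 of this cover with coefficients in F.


nonempty overlaps:
  A12={q9} A15={q2} A23={q7} A34={q5} A45={q8}
C dims 5,5; δ0: rk 5, SNF 1^4·2
degree 0: 5−5−0 = 0 → Ȟ^0 ≅ 0
degree 1: 5−0−5 = 0 plus torsion [2] → Ȟ^1 ≅ Z/2
degree 2: 0−0−0 = 0 → Ȟ^2 ≅ 0

Ȟ^0 ≅ 0, Ȟ^1 ≅ Z/2 and Ȟ^2 ≅ 0
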